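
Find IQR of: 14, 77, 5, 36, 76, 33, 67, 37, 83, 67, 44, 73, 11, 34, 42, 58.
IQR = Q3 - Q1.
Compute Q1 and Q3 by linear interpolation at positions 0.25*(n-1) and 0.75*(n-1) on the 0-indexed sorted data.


Sorted: 5, 11, 14, 33, 34, 36, 37, 42, 44, 58, 67, 67, 73, 76, 77, 83
Q1 (25th %ile) = 33.7500
Q3 (75th %ile) = 68.5000
IQR = 68.5000 - 33.7500 = 34.7500

IQR = 34.7500


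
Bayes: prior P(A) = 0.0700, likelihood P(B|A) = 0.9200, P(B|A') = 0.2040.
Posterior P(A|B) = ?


P(B) = P(B|A)*P(A) + P(B|A')*P(A')
= 0.9200*0.0700 + 0.2040*0.9300
= 0.064400 + 0.189720 = 0.254120
P(A|B) = 0.064400/0.254120 = 0.2534

P(A|B) = 0.2534


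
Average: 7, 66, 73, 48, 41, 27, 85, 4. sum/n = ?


Sum = 7 + 66 + 73 + 48 + 41 + 27 + 85 + 4 = 351
n = 8
Mean = 351/8 = 43.8750

Mean = 43.8750


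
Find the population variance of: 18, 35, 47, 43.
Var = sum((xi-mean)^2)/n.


Mean = 35.7500
Squared deviations: 315.0625, 0.5625, 126.5625, 52.5625
Sum = 494.7500
Variance = 494.7500/4 = 123.6875

Variance = 123.6875


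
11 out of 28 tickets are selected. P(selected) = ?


P = 11/28 = 0.3929

P = 0.3929


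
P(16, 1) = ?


P(16,1) = 16!/15!
= 20922789888000/1307674368000
= 16

P(16,1) = 16


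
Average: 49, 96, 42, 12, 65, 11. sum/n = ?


Sum = 49 + 96 + 42 + 12 + 65 + 11 = 275
n = 6
Mean = 275/6 = 45.8333

Mean = 45.8333


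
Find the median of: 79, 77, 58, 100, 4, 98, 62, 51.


Sorted: 4, 51, 58, 62, 77, 79, 98, 100
n = 8 (even)
Middle values: 62 and 77
Median = (62+77)/2 = 69.5000

Median = 69.5000


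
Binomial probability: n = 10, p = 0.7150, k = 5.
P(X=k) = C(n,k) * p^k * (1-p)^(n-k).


C(10,5) = 252
p^5 = 0.186866
(1-p)^5 = 0.001880
P = 252 * 0.186866 * 0.001880 = 0.0885

P(X=5) = 0.0885


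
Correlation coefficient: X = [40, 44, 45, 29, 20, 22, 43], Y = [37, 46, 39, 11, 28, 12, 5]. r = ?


Mean X = 34.7143, Mean Y = 25.4286
SD X = 9.995918, SD Y = 14.898295
Cov = 62.551020
r = 62.551020/(9.995918*14.898295) = 0.4200

r = 0.4200


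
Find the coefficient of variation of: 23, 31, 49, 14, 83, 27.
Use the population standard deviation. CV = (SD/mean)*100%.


Mean = 37.8333
SD = 22.7919
CV = (22.7919/37.8333)*100 = 60.2430%

CV = 60.2430%


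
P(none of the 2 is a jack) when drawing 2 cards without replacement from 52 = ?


P(no jacks) = (48/52) × (47/51)
= 0.8507

P = 0.8507


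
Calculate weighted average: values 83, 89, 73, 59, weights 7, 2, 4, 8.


Numerator = 83*7 + 89*2 + 73*4 + 59*8 = 1523
Denominator = 7 + 2 + 4 + 8 = 21
WM = 1523/21 = 72.5238

WM = 72.5238


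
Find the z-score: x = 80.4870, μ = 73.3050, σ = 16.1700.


z = (80.4870 - 73.3050)/16.1700
= 7.1820/16.1700
= 0.4442

z = 0.4442


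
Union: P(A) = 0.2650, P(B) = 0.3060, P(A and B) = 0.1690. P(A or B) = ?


P(A∪B) = 0.2650 + 0.3060 - 0.1690
= 0.5710 - 0.1690
= 0.4020

P(A∪B) = 0.4020


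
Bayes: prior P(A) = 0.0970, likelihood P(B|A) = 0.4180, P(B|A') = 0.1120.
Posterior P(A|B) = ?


P(B) = P(B|A)*P(A) + P(B|A')*P(A')
= 0.4180*0.0970 + 0.1120*0.9030
= 0.040546 + 0.101136 = 0.141682
P(A|B) = 0.040546/0.141682 = 0.2862

P(A|B) = 0.2862


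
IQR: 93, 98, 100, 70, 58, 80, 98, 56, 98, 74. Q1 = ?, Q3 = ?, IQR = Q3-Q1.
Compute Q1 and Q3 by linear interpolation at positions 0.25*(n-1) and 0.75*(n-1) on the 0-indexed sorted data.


Sorted: 56, 58, 70, 74, 80, 93, 98, 98, 98, 100
Q1 (25th %ile) = 71.0000
Q3 (75th %ile) = 98.0000
IQR = 98.0000 - 71.0000 = 27.0000

IQR = 27.0000


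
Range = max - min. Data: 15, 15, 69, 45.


Max = 69, Min = 15
Range = 69 - 15 = 54

Range = 54


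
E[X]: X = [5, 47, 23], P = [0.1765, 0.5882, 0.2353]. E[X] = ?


E[X] = 5*0.1765 + 47*0.5882 + 23*0.2353
= 0.8825 + 27.6454 + 5.4119
= 33.9398

E[X] = 33.9398


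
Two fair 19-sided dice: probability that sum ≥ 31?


Total outcomes = 19×19 = 361
Favorable (sum ≥ 31): 36
P = 36/361 = 0.0997

P = 0.0997


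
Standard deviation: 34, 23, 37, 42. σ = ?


Mean = 34.0000
Variance = 48.5000
SD = sqrt(48.5000) = 6.9642

SD = 6.9642


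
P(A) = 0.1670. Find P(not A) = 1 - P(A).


P(not A) = 1 - 0.1670 = 0.8330

P(not A) = 0.8330


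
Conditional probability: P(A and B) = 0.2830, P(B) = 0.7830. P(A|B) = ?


P(A|B) = 0.2830/0.7830 = 0.3614

P(A|B) = 0.3614


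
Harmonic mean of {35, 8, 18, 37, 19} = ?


Sum of reciprocals = 1/35 + 1/8 + 1/18 + 1/37 + 1/19 = 0.288786
HM = 5/0.288786 = 17.3139

HM = 17.3139


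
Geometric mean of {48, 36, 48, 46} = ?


Product = 48 × 36 × 48 × 46 = 3815424
GM = 3815424^(1/4) = 44.1963

GM = 44.1963


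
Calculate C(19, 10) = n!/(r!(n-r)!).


C(19,10) = 19!/(10! × 9!)
= 121645100408832000/(3628800 × 362880)
= 92378

C(19,10) = 92378


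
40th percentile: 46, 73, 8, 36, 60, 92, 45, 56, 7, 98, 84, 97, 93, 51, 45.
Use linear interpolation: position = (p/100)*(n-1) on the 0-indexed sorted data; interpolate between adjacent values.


Sorted: 7, 8, 36, 45, 45, 46, 51, 56, 60, 73, 84, 92, 93, 97, 98
n = 15
Index = 40/100 * 14 = 5.6000
Lower = data[5] = 46, Upper = data[6] = 51
P40 = 46 + 0.6000*(5) = 49.0000

P40 = 49.0000


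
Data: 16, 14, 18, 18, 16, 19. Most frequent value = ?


Frequencies: 14:1, 16:2, 18:2, 19:1
Max frequency = 2
Mode = 16, 18

Mode = 16, 18


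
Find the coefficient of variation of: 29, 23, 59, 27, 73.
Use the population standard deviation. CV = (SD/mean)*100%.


Mean = 42.2000
SD = 20.0240
CV = (20.0240/42.2000)*100 = 47.4502%

CV = 47.4502%


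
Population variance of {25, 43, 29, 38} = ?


Mean = 33.7500
Squared deviations: 76.5625, 85.5625, 22.5625, 18.0625
Sum = 202.7500
Variance = 202.7500/4 = 50.6875

Variance = 50.6875


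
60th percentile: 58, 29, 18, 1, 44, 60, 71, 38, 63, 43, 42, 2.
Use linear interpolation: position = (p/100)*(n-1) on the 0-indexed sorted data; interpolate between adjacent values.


Sorted: 1, 2, 18, 29, 38, 42, 43, 44, 58, 60, 63, 71
n = 12
Index = 60/100 * 11 = 6.6000
Lower = data[6] = 43, Upper = data[7] = 44
P60 = 43 + 0.6000*(1) = 43.6000

P60 = 43.6000


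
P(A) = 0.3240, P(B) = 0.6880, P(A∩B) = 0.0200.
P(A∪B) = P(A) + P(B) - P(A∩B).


P(A∪B) = 0.3240 + 0.6880 - 0.0200
= 1.0120 - 0.0200
= 0.9920

P(A∪B) = 0.9920


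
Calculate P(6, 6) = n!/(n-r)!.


P(6,6) = 6!/0!
= 720/1
= 720

P(6,6) = 720


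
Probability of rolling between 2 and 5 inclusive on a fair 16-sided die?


Favorable outcomes (2 ≤ roll ≤ 5): 4
Total outcomes = 16
P = 4/16 = 0.2500

P = 0.2500


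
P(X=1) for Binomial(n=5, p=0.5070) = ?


C(5,1) = 5
p^1 = 0.507000
(1-p)^4 = 0.059073
P = 5 * 0.507000 * 0.059073 = 0.1497

P(X=1) = 0.1497


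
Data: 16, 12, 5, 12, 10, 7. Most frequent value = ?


Frequencies: 5:1, 7:1, 10:1, 12:2, 16:1
Max frequency = 2
Mode = 12

Mode = 12


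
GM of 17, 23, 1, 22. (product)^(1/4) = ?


Product = 17 × 23 × 1 × 22 = 8602
GM = 8602^(1/4) = 9.6305

GM = 9.6305


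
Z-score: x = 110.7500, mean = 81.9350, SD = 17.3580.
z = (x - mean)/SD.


z = (110.7500 - 81.9350)/17.3580
= 28.8150/17.3580
= 1.6600

z = 1.6600


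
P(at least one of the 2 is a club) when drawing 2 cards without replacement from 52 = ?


P(at least one) = 1 - P(none)
P(none) = (39/52) × (38/51) = 0.558824
P(at least one) = 1 - 0.558824 = 0.4412

P = 0.4412


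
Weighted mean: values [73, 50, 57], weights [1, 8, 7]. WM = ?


Numerator = 73*1 + 50*8 + 57*7 = 872
Denominator = 1 + 8 + 7 = 16
WM = 872/16 = 54.5000

WM = 54.5000


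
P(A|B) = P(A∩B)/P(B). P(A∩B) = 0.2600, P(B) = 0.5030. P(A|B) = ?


P(A|B) = 0.2600/0.5030 = 0.5169

P(A|B) = 0.5169


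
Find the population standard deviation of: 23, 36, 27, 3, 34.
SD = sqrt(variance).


Mean = 24.6000
Variance = 138.6400
SD = sqrt(138.6400) = 11.7745

SD = 11.7745


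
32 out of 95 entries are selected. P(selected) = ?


P = 32/95 = 0.3368

P = 0.3368


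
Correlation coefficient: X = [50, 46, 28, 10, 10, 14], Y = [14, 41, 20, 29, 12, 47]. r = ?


Mean X = 26.3333, Mean Y = 27.1667
SD X = 16.509257, SD Y = 13.183534
Cov = -13.055556
r = -13.055556/(16.509257*13.183534) = -0.0600

r = -0.0600


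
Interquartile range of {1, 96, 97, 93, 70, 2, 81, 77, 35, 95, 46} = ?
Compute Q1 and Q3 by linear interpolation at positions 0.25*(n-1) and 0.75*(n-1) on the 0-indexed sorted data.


Sorted: 1, 2, 35, 46, 70, 77, 81, 93, 95, 96, 97
Q1 (25th %ile) = 40.5000
Q3 (75th %ile) = 94.0000
IQR = 94.0000 - 40.5000 = 53.5000

IQR = 53.5000


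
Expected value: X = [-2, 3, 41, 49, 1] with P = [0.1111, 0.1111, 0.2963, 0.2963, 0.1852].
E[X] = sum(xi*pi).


E[X] = -2*0.1111 + 3*0.1111 + 41*0.2963 + 49*0.2963 + 1*0.1852
= -0.2222 + 0.3333 + 12.1483 + 14.5187 + 0.1852
= 26.9633

E[X] = 26.9633


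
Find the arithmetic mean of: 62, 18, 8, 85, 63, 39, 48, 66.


Sum = 62 + 18 + 8 + 85 + 63 + 39 + 48 + 66 = 389
n = 8
Mean = 389/8 = 48.6250

Mean = 48.6250


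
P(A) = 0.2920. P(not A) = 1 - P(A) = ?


P(not A) = 1 - 0.2920 = 0.7080

P(not A) = 0.7080


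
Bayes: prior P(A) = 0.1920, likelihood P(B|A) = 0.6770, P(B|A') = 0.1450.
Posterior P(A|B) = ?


P(B) = P(B|A)*P(A) + P(B|A')*P(A')
= 0.6770*0.1920 + 0.1450*0.8080
= 0.129984 + 0.117160 = 0.247144
P(A|B) = 0.129984/0.247144 = 0.5259

P(A|B) = 0.5259


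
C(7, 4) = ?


C(7,4) = 7!/(4! × 3!)
= 5040/(24 × 6)
= 35

C(7,4) = 35


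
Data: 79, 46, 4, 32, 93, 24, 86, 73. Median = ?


Sorted: 4, 24, 32, 46, 73, 79, 86, 93
n = 8 (even)
Middle values: 46 and 73
Median = (46+73)/2 = 59.5000

Median = 59.5000


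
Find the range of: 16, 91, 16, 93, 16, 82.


Max = 93, Min = 16
Range = 93 - 16 = 77

Range = 77


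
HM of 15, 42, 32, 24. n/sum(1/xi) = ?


Sum of reciprocals = 1/15 + 1/42 + 1/32 + 1/24 = 0.163393
HM = 4/0.163393 = 24.4809

HM = 24.4809


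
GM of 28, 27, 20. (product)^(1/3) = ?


Product = 28 × 27 × 20 = 15120
GM = 15120^(1/3) = 24.7277

GM = 24.7277


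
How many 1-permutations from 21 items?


P(21,1) = 21!/20!
= 51090942171709440000/2432902008176640000
= 21

P(21,1) = 21


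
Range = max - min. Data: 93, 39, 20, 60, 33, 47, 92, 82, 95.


Max = 95, Min = 20
Range = 95 - 20 = 75

Range = 75


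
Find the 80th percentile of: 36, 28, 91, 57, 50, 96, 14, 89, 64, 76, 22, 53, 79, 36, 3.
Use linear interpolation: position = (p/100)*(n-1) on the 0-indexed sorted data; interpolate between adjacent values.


Sorted: 3, 14, 22, 28, 36, 36, 50, 53, 57, 64, 76, 79, 89, 91, 96
n = 15
Index = 80/100 * 14 = 11.2000
Lower = data[11] = 79, Upper = data[12] = 89
P80 = 79 + 0.2000*(10) = 81.0000

P80 = 81.0000


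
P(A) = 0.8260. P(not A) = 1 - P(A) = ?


P(not A) = 1 - 0.8260 = 0.1740

P(not A) = 0.1740


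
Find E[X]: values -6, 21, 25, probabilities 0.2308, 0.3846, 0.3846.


E[X] = -6*0.2308 + 21*0.3846 + 25*0.3846
= -1.3848 + 8.0766 + 9.6150
= 16.3068

E[X] = 16.3068


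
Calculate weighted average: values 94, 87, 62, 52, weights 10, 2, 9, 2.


Numerator = 94*10 + 87*2 + 62*9 + 52*2 = 1776
Denominator = 10 + 2 + 9 + 2 = 23
WM = 1776/23 = 77.2174

WM = 77.2174


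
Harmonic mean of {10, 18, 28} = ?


Sum of reciprocals = 1/10 + 1/18 + 1/28 = 0.191270
HM = 3/0.191270 = 15.6846

HM = 15.6846


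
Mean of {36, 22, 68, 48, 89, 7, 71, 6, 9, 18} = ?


Sum = 36 + 22 + 68 + 48 + 89 + 7 + 71 + 6 + 9 + 18 = 374
n = 10
Mean = 374/10 = 37.4000

Mean = 37.4000


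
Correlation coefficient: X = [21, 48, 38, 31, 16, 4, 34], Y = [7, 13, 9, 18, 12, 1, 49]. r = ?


Mean X = 27.4286, Mean Y = 15.5714
SD X = 13.688965, SD Y = 14.499824
Cov = 77.612245
r = 77.612245/(13.688965*14.499824) = 0.3910

r = 0.3910


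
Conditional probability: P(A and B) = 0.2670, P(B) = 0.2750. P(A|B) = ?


P(A|B) = 0.2670/0.2750 = 0.9709

P(A|B) = 0.9709


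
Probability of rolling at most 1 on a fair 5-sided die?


Favorable outcomes (roll ≤ 1): 1
Total outcomes = 5
P = 1/5 = 0.2000

P = 0.2000


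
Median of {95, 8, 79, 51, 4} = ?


Sorted: 4, 8, 51, 79, 95
n = 5 (odd)
Middle value = 51

Median = 51


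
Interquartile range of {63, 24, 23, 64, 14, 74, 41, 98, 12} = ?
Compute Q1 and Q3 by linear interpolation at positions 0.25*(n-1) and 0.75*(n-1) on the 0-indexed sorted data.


Sorted: 12, 14, 23, 24, 41, 63, 64, 74, 98
Q1 (25th %ile) = 23.0000
Q3 (75th %ile) = 64.0000
IQR = 64.0000 - 23.0000 = 41.0000

IQR = 41.0000


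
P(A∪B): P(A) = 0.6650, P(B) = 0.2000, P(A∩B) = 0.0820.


P(A∪B) = 0.6650 + 0.2000 - 0.0820
= 0.8650 - 0.0820
= 0.7830

P(A∪B) = 0.7830


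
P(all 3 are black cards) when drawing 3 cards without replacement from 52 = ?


P(all black cards) = (26/52) × (25/51) × (24/50)
= 0.1176

P = 0.1176


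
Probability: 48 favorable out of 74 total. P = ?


P = 48/74 = 0.6486

P = 0.6486


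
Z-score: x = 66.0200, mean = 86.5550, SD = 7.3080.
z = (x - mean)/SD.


z = (66.0200 - 86.5550)/7.3080
= -20.5350/7.3080
= -2.8099

z = -2.8099


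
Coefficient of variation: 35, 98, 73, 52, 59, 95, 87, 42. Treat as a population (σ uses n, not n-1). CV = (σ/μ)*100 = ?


Mean = 67.6250
SD = 22.6822
CV = (22.6822/67.6250)*100 = 33.5412%

CV = 33.5412%


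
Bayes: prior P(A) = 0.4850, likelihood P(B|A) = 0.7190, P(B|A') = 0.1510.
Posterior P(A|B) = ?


P(B) = P(B|A)*P(A) + P(B|A')*P(A')
= 0.7190*0.4850 + 0.1510*0.5150
= 0.348715 + 0.077765 = 0.426480
P(A|B) = 0.348715/0.426480 = 0.8177

P(A|B) = 0.8177


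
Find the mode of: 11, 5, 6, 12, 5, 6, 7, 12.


Frequencies: 5:2, 6:2, 7:1, 11:1, 12:2
Max frequency = 2
Mode = 5, 6, 12

Mode = 5, 6, 12


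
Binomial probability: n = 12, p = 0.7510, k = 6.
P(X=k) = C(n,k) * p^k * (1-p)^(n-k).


C(12,6) = 924
p^6 = 0.179407
(1-p)^6 = 0.000238
P = 924 * 0.179407 * 0.000238 = 0.0395

P(X=6) = 0.0395


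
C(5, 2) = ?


C(5,2) = 5!/(2! × 3!)
= 120/(2 × 6)
= 10

C(5,2) = 10


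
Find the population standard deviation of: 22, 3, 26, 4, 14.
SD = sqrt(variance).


Mean = 13.8000
Variance = 85.7600
SD = sqrt(85.7600) = 9.2607

SD = 9.2607


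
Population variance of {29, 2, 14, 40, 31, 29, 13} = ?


Mean = 22.5714
Squared deviations: 41.3265, 423.1837, 73.4694, 303.7551, 71.0408, 41.3265, 91.6122
Sum = 1045.7143
Variance = 1045.7143/7 = 149.3878

Variance = 149.3878


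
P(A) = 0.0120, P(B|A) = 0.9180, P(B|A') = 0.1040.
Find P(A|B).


P(B) = P(B|A)*P(A) + P(B|A')*P(A')
= 0.9180*0.0120 + 0.1040*0.9880
= 0.011016 + 0.102752 = 0.113768
P(A|B) = 0.011016/0.113768 = 0.0968

P(A|B) = 0.0968


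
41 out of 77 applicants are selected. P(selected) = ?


P = 41/77 = 0.5325

P = 0.5325


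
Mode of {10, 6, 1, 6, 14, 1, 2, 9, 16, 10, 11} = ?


Frequencies: 1:2, 2:1, 6:2, 9:1, 10:2, 11:1, 14:1, 16:1
Max frequency = 2
Mode = 1, 6, 10

Mode = 1, 6, 10


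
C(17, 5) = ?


C(17,5) = 17!/(5! × 12!)
= 355687428096000/(120 × 479001600)
= 6188

C(17,5) = 6188


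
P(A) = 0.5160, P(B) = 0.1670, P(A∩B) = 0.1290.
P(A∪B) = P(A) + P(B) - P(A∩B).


P(A∪B) = 0.5160 + 0.1670 - 0.1290
= 0.6830 - 0.1290
= 0.5540

P(A∪B) = 0.5540


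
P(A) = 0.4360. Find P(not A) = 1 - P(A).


P(not A) = 1 - 0.4360 = 0.5640

P(not A) = 0.5640


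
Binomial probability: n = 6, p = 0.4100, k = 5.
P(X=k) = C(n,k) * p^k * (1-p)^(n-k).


C(6,5) = 6
p^5 = 0.011586
(1-p)^1 = 0.590000
P = 6 * 0.011586 * 0.590000 = 0.0410

P(X=5) = 0.0410


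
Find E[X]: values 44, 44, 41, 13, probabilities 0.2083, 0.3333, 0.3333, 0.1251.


E[X] = 44*0.2083 + 44*0.3333 + 41*0.3333 + 13*0.1251
= 9.1652 + 14.6652 + 13.6653 + 1.6263
= 39.1220

E[X] = 39.1220


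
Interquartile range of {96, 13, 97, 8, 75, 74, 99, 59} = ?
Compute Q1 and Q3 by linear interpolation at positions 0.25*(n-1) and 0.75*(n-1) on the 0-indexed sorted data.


Sorted: 8, 13, 59, 74, 75, 96, 97, 99
Q1 (25th %ile) = 47.5000
Q3 (75th %ile) = 96.2500
IQR = 96.2500 - 47.5000 = 48.7500

IQR = 48.7500


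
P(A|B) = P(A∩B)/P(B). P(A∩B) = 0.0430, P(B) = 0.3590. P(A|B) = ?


P(A|B) = 0.0430/0.3590 = 0.1198

P(A|B) = 0.1198


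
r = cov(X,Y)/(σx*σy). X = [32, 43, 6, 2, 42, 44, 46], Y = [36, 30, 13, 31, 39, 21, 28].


Mean X = 30.7143, Mean Y = 28.2857
SD X = 17.425058, SD Y = 8.206518
Cov = 50.081633
r = 50.081633/(17.425058*8.206518) = 0.3502

r = 0.3502


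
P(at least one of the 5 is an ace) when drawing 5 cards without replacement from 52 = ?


P(at least one) = 1 - P(none)
P(none) = (48/52) × (47/51) × (46/50) × (45/49) × (44/48) = 0.658842
P(at least one) = 1 - 0.658842 = 0.3412

P = 0.3412


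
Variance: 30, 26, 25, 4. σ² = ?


Mean = 21.2500
Squared deviations: 76.5625, 22.5625, 14.0625, 297.5625
Sum = 410.7500
Variance = 410.7500/4 = 102.6875

Variance = 102.6875


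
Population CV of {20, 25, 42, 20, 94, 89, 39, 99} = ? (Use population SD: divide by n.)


Mean = 53.5000
SD = 32.3458
CV = (32.3458/53.5000)*100 = 60.4594%

CV = 60.4594%


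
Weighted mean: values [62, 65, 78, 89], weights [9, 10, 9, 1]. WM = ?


Numerator = 62*9 + 65*10 + 78*9 + 89*1 = 1999
Denominator = 9 + 10 + 9 + 1 = 29
WM = 1999/29 = 68.9310

WM = 68.9310


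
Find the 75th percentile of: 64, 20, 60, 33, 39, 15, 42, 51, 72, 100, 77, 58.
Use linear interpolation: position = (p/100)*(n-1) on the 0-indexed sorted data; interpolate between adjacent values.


Sorted: 15, 20, 33, 39, 42, 51, 58, 60, 64, 72, 77, 100
n = 12
Index = 75/100 * 11 = 8.2500
Lower = data[8] = 64, Upper = data[9] = 72
P75 = 64 + 0.2500*(8) = 66.0000

P75 = 66.0000


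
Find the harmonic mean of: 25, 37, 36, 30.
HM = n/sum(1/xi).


Sum of reciprocals = 1/25 + 1/37 + 1/36 + 1/30 = 0.128138
HM = 4/0.128138 = 31.2163

HM = 31.2163


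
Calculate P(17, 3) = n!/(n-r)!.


P(17,3) = 17!/14!
= 355687428096000/87178291200
= 4080

P(17,3) = 4080


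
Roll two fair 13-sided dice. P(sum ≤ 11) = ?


Total outcomes = 13×13 = 169
Favorable (sum ≤ 11): 55
P = 55/169 = 0.3254

P = 0.3254


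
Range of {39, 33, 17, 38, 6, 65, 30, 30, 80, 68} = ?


Max = 80, Min = 6
Range = 80 - 6 = 74

Range = 74


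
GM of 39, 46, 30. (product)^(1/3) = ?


Product = 39 × 46 × 30 = 53820
GM = 53820^(1/3) = 37.7556

GM = 37.7556


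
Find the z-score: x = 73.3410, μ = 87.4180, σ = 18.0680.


z = (73.3410 - 87.4180)/18.0680
= -14.0770/18.0680
= -0.7791

z = -0.7791


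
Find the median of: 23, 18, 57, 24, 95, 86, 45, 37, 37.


Sorted: 18, 23, 24, 37, 37, 45, 57, 86, 95
n = 9 (odd)
Middle value = 37

Median = 37


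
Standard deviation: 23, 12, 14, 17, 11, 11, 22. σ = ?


Mean = 15.7143
Variance = 22.2041
SD = sqrt(22.2041) = 4.7121

SD = 4.7121


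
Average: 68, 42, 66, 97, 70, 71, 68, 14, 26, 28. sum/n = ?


Sum = 68 + 42 + 66 + 97 + 70 + 71 + 68 + 14 + 26 + 28 = 550
n = 10
Mean = 550/10 = 55.0000

Mean = 55.0000


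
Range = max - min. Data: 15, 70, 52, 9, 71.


Max = 71, Min = 9
Range = 71 - 9 = 62

Range = 62


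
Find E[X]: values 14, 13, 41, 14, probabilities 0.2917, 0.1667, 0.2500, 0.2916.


E[X] = 14*0.2917 + 13*0.1667 + 41*0.2500 + 14*0.2916
= 4.0838 + 2.1671 + 10.2500 + 4.0824
= 20.5833

E[X] = 20.5833


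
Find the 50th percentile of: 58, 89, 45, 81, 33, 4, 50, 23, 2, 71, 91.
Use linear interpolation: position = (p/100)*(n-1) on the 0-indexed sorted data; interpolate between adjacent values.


Sorted: 2, 4, 23, 33, 45, 50, 58, 71, 81, 89, 91
n = 11
Index = 50/100 * 10 = 5.0000
Lower = data[5] = 50, Upper = data[6] = 58
P50 = 50 + 0*(8) = 50.0000

P50 = 50.0000


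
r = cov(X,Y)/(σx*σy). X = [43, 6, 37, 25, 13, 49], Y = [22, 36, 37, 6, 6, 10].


Mean X = 28.8333, Mean Y = 19.5000
SD X = 15.603596, SD Y = 13.162447
Cov = -20.750000
r = -20.750000/(15.603596*13.162447) = -0.1010

r = -0.1010


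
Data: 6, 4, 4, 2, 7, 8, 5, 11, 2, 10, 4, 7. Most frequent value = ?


Frequencies: 2:2, 4:3, 5:1, 6:1, 7:2, 8:1, 10:1, 11:1
Max frequency = 3
Mode = 4

Mode = 4


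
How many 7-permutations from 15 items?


P(15,7) = 15!/8!
= 1307674368000/40320
= 32432400

P(15,7) = 32432400


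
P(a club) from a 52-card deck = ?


13 clubs in 52 cards
P = 13/52 = 0.2500

P = 0.2500


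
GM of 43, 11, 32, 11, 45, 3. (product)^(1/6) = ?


Product = 43 × 11 × 32 × 11 × 45 × 3 = 22476960
GM = 22476960^(1/6) = 16.7992

GM = 16.7992


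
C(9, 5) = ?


C(9,5) = 9!/(5! × 4!)
= 362880/(120 × 24)
= 126

C(9,5) = 126


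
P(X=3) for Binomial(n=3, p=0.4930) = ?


C(3,3) = 1
p^3 = 0.119823
(1-p)^0 = 1.000000
P = 1 * 0.119823 * 1.000000 = 0.1198

P(X=3) = 0.1198


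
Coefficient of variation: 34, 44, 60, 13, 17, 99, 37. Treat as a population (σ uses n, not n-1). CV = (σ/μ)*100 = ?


Mean = 43.4286
SD = 27.0389
CV = (27.0389/43.4286)*100 = 62.2606%

CV = 62.2606%


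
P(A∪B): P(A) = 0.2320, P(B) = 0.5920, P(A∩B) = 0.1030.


P(A∪B) = 0.2320 + 0.5920 - 0.1030
= 0.8240 - 0.1030
= 0.7210

P(A∪B) = 0.7210


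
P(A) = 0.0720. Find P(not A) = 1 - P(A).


P(not A) = 1 - 0.0720 = 0.9280

P(not A) = 0.9280


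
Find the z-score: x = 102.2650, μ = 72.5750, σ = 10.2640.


z = (102.2650 - 72.5750)/10.2640
= 29.6900/10.2640
= 2.8926

z = 2.8926


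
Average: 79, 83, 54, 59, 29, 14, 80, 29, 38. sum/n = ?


Sum = 79 + 83 + 54 + 59 + 29 + 14 + 80 + 29 + 38 = 465
n = 9
Mean = 465/9 = 51.6667

Mean = 51.6667


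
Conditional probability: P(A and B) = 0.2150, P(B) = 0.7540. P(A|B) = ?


P(A|B) = 0.2150/0.7540 = 0.2851

P(A|B) = 0.2851


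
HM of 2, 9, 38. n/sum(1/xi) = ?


Sum of reciprocals = 1/2 + 1/9 + 1/38 = 0.637427
HM = 3/0.637427 = 4.7064

HM = 4.7064


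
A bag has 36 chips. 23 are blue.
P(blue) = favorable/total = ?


P = 23/36 = 0.6389

P = 0.6389


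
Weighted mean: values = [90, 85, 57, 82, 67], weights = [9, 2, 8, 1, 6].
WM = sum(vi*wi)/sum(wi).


Numerator = 90*9 + 85*2 + 57*8 + 82*1 + 67*6 = 1920
Denominator = 9 + 2 + 8 + 1 + 6 = 26
WM = 1920/26 = 73.8462

WM = 73.8462


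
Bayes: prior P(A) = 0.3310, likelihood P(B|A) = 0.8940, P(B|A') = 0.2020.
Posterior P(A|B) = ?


P(B) = P(B|A)*P(A) + P(B|A')*P(A')
= 0.8940*0.3310 + 0.2020*0.6690
= 0.295914 + 0.135138 = 0.431052
P(A|B) = 0.295914/0.431052 = 0.6865

P(A|B) = 0.6865


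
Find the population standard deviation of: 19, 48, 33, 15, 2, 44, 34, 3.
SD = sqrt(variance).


Mean = 24.7500
Variance = 272.9375
SD = sqrt(272.9375) = 16.5208

SD = 16.5208


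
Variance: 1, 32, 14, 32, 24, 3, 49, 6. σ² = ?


Mean = 20.1250
Squared deviations: 365.7656, 141.0156, 37.5156, 141.0156, 15.0156, 293.2656, 833.7656, 199.5156
Sum = 2026.8750
Variance = 2026.8750/8 = 253.3594

Variance = 253.3594


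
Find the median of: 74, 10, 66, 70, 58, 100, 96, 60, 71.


Sorted: 10, 58, 60, 66, 70, 71, 74, 96, 100
n = 9 (odd)
Middle value = 70

Median = 70


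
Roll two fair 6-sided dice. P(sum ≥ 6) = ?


Total outcomes = 6×6 = 36
Favorable (sum ≥ 6): 26
P = 26/36 = 0.7222

P = 0.7222


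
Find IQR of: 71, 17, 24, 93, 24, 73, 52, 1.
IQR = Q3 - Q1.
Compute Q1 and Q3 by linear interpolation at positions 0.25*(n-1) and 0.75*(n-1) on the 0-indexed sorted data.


Sorted: 1, 17, 24, 24, 52, 71, 73, 93
Q1 (25th %ile) = 22.2500
Q3 (75th %ile) = 71.5000
IQR = 71.5000 - 22.2500 = 49.2500

IQR = 49.2500


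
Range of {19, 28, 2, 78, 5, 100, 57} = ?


Max = 100, Min = 2
Range = 100 - 2 = 98

Range = 98


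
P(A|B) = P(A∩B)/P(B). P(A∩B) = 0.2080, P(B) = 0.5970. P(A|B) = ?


P(A|B) = 0.2080/0.5970 = 0.3484

P(A|B) = 0.3484


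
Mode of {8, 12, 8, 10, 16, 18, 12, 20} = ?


Frequencies: 8:2, 10:1, 12:2, 16:1, 18:1, 20:1
Max frequency = 2
Mode = 8, 12

Mode = 8, 12


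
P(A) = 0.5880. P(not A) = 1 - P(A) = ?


P(not A) = 1 - 0.5880 = 0.4120

P(not A) = 0.4120


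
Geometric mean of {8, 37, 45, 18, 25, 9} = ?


Product = 8 × 37 × 45 × 18 × 25 × 9 = 53946000
GM = 53946000^(1/6) = 19.4384

GM = 19.4384


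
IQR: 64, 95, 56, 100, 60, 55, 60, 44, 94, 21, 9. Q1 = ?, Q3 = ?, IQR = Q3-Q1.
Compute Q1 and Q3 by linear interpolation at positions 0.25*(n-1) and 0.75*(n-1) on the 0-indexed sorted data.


Sorted: 9, 21, 44, 55, 56, 60, 60, 64, 94, 95, 100
Q1 (25th %ile) = 49.5000
Q3 (75th %ile) = 79.0000
IQR = 79.0000 - 49.5000 = 29.5000

IQR = 29.5000


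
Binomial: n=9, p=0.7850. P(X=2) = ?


C(9,2) = 36
p^2 = 0.616225
(1-p)^7 = 2.123583e-05
P = 36 * 0.616225 * 2.123583e-05 = 0.0005

P(X=2) = 0.0005


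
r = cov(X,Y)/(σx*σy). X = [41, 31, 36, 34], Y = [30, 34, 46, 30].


Mean X = 35.5000, Mean Y = 35.0000
SD X = 3.640055, SD Y = 6.557439
Cov = -2.500000
r = -2.500000/(3.640055*6.557439) = -0.1047

r = -0.1047


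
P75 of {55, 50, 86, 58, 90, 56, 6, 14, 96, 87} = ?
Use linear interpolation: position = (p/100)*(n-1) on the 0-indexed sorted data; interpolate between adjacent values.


Sorted: 6, 14, 50, 55, 56, 58, 86, 87, 90, 96
n = 10
Index = 75/100 * 9 = 6.7500
Lower = data[6] = 86, Upper = data[7] = 87
P75 = 86 + 0.7500*(1) = 86.7500

P75 = 86.7500


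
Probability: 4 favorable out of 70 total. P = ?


P = 4/70 = 0.0571

P = 0.0571


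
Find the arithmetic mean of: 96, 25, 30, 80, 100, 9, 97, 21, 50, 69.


Sum = 96 + 25 + 30 + 80 + 100 + 9 + 97 + 21 + 50 + 69 = 577
n = 10
Mean = 577/10 = 57.7000

Mean = 57.7000


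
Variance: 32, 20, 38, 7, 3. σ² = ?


Mean = 20.0000
Squared deviations: 144.0000, 0, 324.0000, 169.0000, 289.0000
Sum = 926.0000
Variance = 926.0000/5 = 185.2000

Variance = 185.2000


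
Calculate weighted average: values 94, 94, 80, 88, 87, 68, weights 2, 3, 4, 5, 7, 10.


Numerator = 94*2 + 94*3 + 80*4 + 88*5 + 87*7 + 68*10 = 2519
Denominator = 2 + 3 + 4 + 5 + 7 + 10 = 31
WM = 2519/31 = 81.2581

WM = 81.2581


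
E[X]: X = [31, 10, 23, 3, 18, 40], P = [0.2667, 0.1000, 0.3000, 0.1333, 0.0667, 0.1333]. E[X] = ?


E[X] = 31*0.2667 + 10*0.1000 + 23*0.3000 + 3*0.1333 + 18*0.0667 + 40*0.1333
= 8.2677 + 1.0000 + 6.9000 + 0.3999 + 1.2006 + 5.3320
= 23.1002

E[X] = 23.1002


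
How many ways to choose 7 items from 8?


C(8,7) = 8!/(7! × 1!)
= 40320/(5040 × 1)
= 8

C(8,7) = 8


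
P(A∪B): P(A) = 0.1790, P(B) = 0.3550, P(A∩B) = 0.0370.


P(A∪B) = 0.1790 + 0.3550 - 0.0370
= 0.5340 - 0.0370
= 0.4970

P(A∪B) = 0.4970


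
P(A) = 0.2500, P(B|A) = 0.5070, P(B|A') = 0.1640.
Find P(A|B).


P(B) = P(B|A)*P(A) + P(B|A')*P(A')
= 0.5070*0.2500 + 0.1640*0.7500
= 0.126750 + 0.123000 = 0.249750
P(A|B) = 0.126750/0.249750 = 0.5075

P(A|B) = 0.5075


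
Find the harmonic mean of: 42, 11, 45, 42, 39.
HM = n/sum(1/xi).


Sum of reciprocals = 1/42 + 1/11 + 1/45 + 1/42 + 1/39 = 0.186391
HM = 5/0.186391 = 26.8253

HM = 26.8253


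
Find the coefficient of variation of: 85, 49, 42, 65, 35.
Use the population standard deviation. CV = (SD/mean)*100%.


Mean = 55.2000
SD = 17.9154
CV = (17.9154/55.2000)*100 = 32.4554%

CV = 32.4554%


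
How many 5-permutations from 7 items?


P(7,5) = 7!/2!
= 5040/2
= 2520

P(7,5) = 2520


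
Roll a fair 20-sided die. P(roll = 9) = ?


Favorable outcomes (roll = 9): 1
Total outcomes = 20
P = 1/20 = 0.0500

P = 0.0500


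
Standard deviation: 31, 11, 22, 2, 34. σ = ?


Mean = 20.0000
Variance = 145.2000
SD = sqrt(145.2000) = 12.0499

SD = 12.0499


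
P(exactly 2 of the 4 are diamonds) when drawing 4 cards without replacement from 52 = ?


Hypergeometric: P(X=2) = C(13,2)·C(39,2) / C(52,4)
= 78 × 741 / 270725
= 57798/270725 = 0.2135

P = 0.2135


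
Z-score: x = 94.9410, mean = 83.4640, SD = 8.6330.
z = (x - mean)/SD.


z = (94.9410 - 83.4640)/8.6330
= 11.4770/8.6330
= 1.3294

z = 1.3294


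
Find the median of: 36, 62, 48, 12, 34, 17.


Sorted: 12, 17, 34, 36, 48, 62
n = 6 (even)
Middle values: 34 and 36
Median = (34+36)/2 = 35.0000

Median = 35.0000


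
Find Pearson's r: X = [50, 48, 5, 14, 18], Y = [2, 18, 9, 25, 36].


Mean X = 27.0000, Mean Y = 18.0000
SD X = 18.460769, SD Y = 11.916375
Cov = -84.600000
r = -84.600000/(18.460769*11.916375) = -0.3846

r = -0.3846


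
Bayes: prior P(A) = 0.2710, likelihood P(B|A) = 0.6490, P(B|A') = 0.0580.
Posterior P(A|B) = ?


P(B) = P(B|A)*P(A) + P(B|A')*P(A')
= 0.6490*0.2710 + 0.0580*0.7290
= 0.175879 + 0.042282 = 0.218161
P(A|B) = 0.175879/0.218161 = 0.8062

P(A|B) = 0.8062


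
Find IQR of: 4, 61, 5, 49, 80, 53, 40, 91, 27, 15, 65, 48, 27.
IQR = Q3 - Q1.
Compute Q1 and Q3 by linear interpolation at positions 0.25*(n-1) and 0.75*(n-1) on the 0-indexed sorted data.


Sorted: 4, 5, 15, 27, 27, 40, 48, 49, 53, 61, 65, 80, 91
Q1 (25th %ile) = 27.0000
Q3 (75th %ile) = 61.0000
IQR = 61.0000 - 27.0000 = 34.0000

IQR = 34.0000


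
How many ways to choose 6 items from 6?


C(6,6) = 6!/(6! × 0!)
= 720/(720 × 1)
= 1

C(6,6) = 1


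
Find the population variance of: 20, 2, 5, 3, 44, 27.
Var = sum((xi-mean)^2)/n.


Mean = 16.8333
Squared deviations: 10.0278, 220.0278, 140.0278, 191.3611, 738.0278, 103.3611
Sum = 1402.8333
Variance = 1402.8333/6 = 233.8056

Variance = 233.8056


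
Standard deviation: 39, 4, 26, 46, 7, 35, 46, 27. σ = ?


Mean = 28.7500
Variance = 229.4375
SD = sqrt(229.4375) = 15.1472

SD = 15.1472


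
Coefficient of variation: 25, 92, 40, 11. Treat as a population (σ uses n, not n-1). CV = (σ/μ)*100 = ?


Mean = 42.0000
SD = 30.6349
CV = (30.6349/42.0000)*100 = 72.9404%

CV = 72.9404%


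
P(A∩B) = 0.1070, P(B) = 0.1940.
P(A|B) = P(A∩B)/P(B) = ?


P(A|B) = 0.1070/0.1940 = 0.5515

P(A|B) = 0.5515


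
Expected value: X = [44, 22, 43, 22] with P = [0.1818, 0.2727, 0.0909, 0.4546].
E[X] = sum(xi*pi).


E[X] = 44*0.1818 + 22*0.2727 + 43*0.0909 + 22*0.4546
= 7.9992 + 5.9994 + 3.9087 + 10.0012
= 27.9085

E[X] = 27.9085


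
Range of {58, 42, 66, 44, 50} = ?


Max = 66, Min = 42
Range = 66 - 42 = 24

Range = 24


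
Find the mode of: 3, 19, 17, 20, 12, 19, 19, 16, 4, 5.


Frequencies: 3:1, 4:1, 5:1, 12:1, 16:1, 17:1, 19:3, 20:1
Max frequency = 3
Mode = 19

Mode = 19


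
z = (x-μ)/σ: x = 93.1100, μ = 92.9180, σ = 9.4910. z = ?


z = (93.1100 - 92.9180)/9.4910
= 0.1920/9.4910
= 0.0202

z = 0.0202


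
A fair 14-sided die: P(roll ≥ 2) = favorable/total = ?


Favorable outcomes (roll ≥ 2): 13
Total outcomes = 14
P = 13/14 = 0.9286

P = 0.9286


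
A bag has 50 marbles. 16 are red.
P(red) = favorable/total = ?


P = 16/50 = 0.3200

P = 0.3200


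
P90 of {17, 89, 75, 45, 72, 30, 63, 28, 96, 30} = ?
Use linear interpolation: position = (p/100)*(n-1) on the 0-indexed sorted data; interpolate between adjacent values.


Sorted: 17, 28, 30, 30, 45, 63, 72, 75, 89, 96
n = 10
Index = 90/100 * 9 = 8.1000
Lower = data[8] = 89, Upper = data[9] = 96
P90 = 89 + 0.1000*(7) = 89.7000

P90 = 89.7000


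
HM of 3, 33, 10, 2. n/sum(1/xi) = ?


Sum of reciprocals = 1/3 + 1/33 + 1/10 + 1/2 = 0.963636
HM = 4/0.963636 = 4.1509

HM = 4.1509


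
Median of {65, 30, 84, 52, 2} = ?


Sorted: 2, 30, 52, 65, 84
n = 5 (odd)
Middle value = 52

Median = 52


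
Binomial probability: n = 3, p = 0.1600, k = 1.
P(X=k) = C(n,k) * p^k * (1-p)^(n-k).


C(3,1) = 3
p^1 = 0.160000
(1-p)^2 = 0.705600
P = 3 * 0.160000 * 0.705600 = 0.3387

P(X=1) = 0.3387


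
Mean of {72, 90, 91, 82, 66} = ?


Sum = 72 + 90 + 91 + 82 + 66 = 401
n = 5
Mean = 401/5 = 80.2000

Mean = 80.2000


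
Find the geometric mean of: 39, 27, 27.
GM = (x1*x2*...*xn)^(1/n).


Product = 39 × 27 × 27 = 28431
GM = 28431^(1/3) = 30.5209

GM = 30.5209


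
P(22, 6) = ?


P(22,6) = 22!/16!
= 1124000727777607680000/20922789888000
= 53721360

P(22,6) = 53721360


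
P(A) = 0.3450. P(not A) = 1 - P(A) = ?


P(not A) = 1 - 0.3450 = 0.6550

P(not A) = 0.6550


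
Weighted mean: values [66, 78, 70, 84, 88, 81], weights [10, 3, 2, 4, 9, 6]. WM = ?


Numerator = 66*10 + 78*3 + 70*2 + 84*4 + 88*9 + 81*6 = 2648
Denominator = 10 + 3 + 2 + 4 + 9 + 6 = 34
WM = 2648/34 = 77.8824

WM = 77.8824


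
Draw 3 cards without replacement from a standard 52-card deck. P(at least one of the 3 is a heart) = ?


P(at least one) = 1 - P(none)
P(none) = (39/52) × (38/51) × (37/50) = 0.413529
P(at least one) = 1 - 0.413529 = 0.5865

P = 0.5865


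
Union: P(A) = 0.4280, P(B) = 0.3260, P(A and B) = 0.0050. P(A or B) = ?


P(A∪B) = 0.4280 + 0.3260 - 0.0050
= 0.7540 - 0.0050
= 0.7490

P(A∪B) = 0.7490


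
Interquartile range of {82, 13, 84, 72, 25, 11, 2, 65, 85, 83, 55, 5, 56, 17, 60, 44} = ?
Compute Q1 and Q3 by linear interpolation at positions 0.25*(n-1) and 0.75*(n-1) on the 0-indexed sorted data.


Sorted: 2, 5, 11, 13, 17, 25, 44, 55, 56, 60, 65, 72, 82, 83, 84, 85
Q1 (25th %ile) = 16.0000
Q3 (75th %ile) = 74.5000
IQR = 74.5000 - 16.0000 = 58.5000

IQR = 58.5000


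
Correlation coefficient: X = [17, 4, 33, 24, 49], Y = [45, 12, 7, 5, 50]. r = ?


Mean X = 25.4000, Mean Y = 23.8000
SD X = 15.134068, SD Y = 19.548913
Cov = 118.280000
r = 118.280000/(15.134068*19.548913) = 0.3998

r = 0.3998


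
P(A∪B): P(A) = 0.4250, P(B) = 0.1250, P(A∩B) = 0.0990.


P(A∪B) = 0.4250 + 0.1250 - 0.0990
= 0.5500 - 0.0990
= 0.4510

P(A∪B) = 0.4510


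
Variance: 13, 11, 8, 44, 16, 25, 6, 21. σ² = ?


Mean = 18.0000
Squared deviations: 25.0000, 49.0000, 100.0000, 676.0000, 4.0000, 49.0000, 144.0000, 9.0000
Sum = 1056.0000
Variance = 1056.0000/8 = 132.0000

Variance = 132.0000


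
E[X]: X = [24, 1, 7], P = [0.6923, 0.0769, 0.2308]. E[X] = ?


E[X] = 24*0.6923 + 1*0.0769 + 7*0.2308
= 16.6152 + 0.0769 + 1.6156
= 18.3077

E[X] = 18.3077


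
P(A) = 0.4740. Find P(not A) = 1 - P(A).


P(not A) = 1 - 0.4740 = 0.5260

P(not A) = 0.5260


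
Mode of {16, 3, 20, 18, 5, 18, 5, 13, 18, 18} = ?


Frequencies: 3:1, 5:2, 13:1, 16:1, 18:4, 20:1
Max frequency = 4
Mode = 18

Mode = 18


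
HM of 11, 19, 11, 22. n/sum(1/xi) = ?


Sum of reciprocals = 1/11 + 1/19 + 1/11 + 1/22 = 0.279904
HM = 4/0.279904 = 14.2906

HM = 14.2906


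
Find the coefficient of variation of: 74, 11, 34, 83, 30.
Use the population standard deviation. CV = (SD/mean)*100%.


Mean = 46.4000
SD = 27.4853
CV = (27.4853/46.4000)*100 = 59.2355%

CV = 59.2355%


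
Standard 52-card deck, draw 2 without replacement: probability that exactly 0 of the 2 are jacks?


Hypergeometric: P(X=0) = C(4,0)·C(48,2) / C(52,2)
= 1 × 1128 / 1326
= 1128/1326 = 0.8507

P = 0.8507


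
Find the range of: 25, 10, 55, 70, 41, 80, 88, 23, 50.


Max = 88, Min = 10
Range = 88 - 10 = 78

Range = 78


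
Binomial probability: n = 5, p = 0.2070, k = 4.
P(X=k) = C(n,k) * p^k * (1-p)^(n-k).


C(5,4) = 5
p^4 = 0.001836
(1-p)^1 = 0.793000
P = 5 * 0.001836 * 0.793000 = 0.0073

P(X=4) = 0.0073


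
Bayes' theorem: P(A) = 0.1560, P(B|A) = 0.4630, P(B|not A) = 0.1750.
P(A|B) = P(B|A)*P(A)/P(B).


P(B) = P(B|A)*P(A) + P(B|A')*P(A')
= 0.4630*0.1560 + 0.1750*0.8440
= 0.072228 + 0.147700 = 0.219928
P(A|B) = 0.072228/0.219928 = 0.3284

P(A|B) = 0.3284


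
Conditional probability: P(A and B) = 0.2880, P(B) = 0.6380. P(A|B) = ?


P(A|B) = 0.2880/0.6380 = 0.4514

P(A|B) = 0.4514


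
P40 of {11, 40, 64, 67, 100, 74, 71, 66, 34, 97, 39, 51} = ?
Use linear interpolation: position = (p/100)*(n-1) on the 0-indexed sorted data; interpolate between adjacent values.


Sorted: 11, 34, 39, 40, 51, 64, 66, 67, 71, 74, 97, 100
n = 12
Index = 40/100 * 11 = 4.4000
Lower = data[4] = 51, Upper = data[5] = 64
P40 = 51 + 0.4000*(13) = 56.2000

P40 = 56.2000


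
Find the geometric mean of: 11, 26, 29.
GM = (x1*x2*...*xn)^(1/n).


Product = 11 × 26 × 29 = 8294
GM = 8294^(1/3) = 20.2421

GM = 20.2421


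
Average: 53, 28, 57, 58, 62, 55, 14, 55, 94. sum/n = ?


Sum = 53 + 28 + 57 + 58 + 62 + 55 + 14 + 55 + 94 = 476
n = 9
Mean = 476/9 = 52.8889

Mean = 52.8889


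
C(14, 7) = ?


C(14,7) = 14!/(7! × 7!)
= 87178291200/(5040 × 5040)
= 3432

C(14,7) = 3432


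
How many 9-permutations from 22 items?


P(22,9) = 22!/13!
= 1124000727777607680000/6227020800
= 180503769600

P(22,9) = 180503769600


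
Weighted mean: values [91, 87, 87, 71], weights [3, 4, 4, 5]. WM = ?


Numerator = 91*3 + 87*4 + 87*4 + 71*5 = 1324
Denominator = 3 + 4 + 4 + 5 = 16
WM = 1324/16 = 82.7500

WM = 82.7500


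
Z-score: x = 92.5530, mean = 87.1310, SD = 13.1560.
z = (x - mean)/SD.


z = (92.5530 - 87.1310)/13.1560
= 5.4220/13.1560
= 0.4121

z = 0.4121


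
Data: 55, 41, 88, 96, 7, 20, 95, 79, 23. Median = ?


Sorted: 7, 20, 23, 41, 55, 79, 88, 95, 96
n = 9 (odd)
Middle value = 55

Median = 55


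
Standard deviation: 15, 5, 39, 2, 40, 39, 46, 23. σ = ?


Mean = 26.1250
Variance = 260.1094
SD = sqrt(260.1094) = 16.1279

SD = 16.1279


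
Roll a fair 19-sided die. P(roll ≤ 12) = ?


Favorable outcomes (roll ≤ 12): 12
Total outcomes = 19
P = 12/19 = 0.6316

P = 0.6316


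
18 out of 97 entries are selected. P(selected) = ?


P = 18/97 = 0.1856

P = 0.1856


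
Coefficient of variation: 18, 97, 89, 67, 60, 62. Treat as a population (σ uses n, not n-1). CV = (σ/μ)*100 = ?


Mean = 65.5000
SD = 25.3163
CV = (25.3163/65.5000)*100 = 38.6509%

CV = 38.6509%


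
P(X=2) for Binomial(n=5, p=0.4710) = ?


C(5,2) = 10
p^2 = 0.221841
(1-p)^3 = 0.148036
P = 10 * 0.221841 * 0.148036 = 0.3284

P(X=2) = 0.3284


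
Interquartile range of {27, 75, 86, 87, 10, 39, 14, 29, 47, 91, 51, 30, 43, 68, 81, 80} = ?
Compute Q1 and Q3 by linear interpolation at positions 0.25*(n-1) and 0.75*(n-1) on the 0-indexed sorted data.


Sorted: 10, 14, 27, 29, 30, 39, 43, 47, 51, 68, 75, 80, 81, 86, 87, 91
Q1 (25th %ile) = 29.7500
Q3 (75th %ile) = 80.2500
IQR = 80.2500 - 29.7500 = 50.5000

IQR = 50.5000


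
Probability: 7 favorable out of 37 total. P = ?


P = 7/37 = 0.1892

P = 0.1892


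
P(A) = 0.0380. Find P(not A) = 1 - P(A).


P(not A) = 1 - 0.0380 = 0.9620

P(not A) = 0.9620


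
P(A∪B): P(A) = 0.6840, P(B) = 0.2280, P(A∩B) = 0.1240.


P(A∪B) = 0.6840 + 0.2280 - 0.1240
= 0.9120 - 0.1240
= 0.7880

P(A∪B) = 0.7880


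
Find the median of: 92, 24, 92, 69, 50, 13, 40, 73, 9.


Sorted: 9, 13, 24, 40, 50, 69, 73, 92, 92
n = 9 (odd)
Middle value = 50

Median = 50


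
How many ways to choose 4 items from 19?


C(19,4) = 19!/(4! × 15!)
= 121645100408832000/(24 × 1307674368000)
= 3876

C(19,4) = 3876


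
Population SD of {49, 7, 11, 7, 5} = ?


Mean = 15.8000
Variance = 279.3600
SD = sqrt(279.3600) = 16.7141

SD = 16.7141


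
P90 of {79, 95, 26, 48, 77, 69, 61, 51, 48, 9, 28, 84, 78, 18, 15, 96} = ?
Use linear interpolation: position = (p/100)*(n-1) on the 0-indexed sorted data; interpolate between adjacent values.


Sorted: 9, 15, 18, 26, 28, 48, 48, 51, 61, 69, 77, 78, 79, 84, 95, 96
n = 16
Index = 90/100 * 15 = 13.5000
Lower = data[13] = 84, Upper = data[14] = 95
P90 = 84 + 0.5000*(11) = 89.5000

P90 = 89.5000


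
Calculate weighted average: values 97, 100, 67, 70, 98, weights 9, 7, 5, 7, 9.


Numerator = 97*9 + 100*7 + 67*5 + 70*7 + 98*9 = 3280
Denominator = 9 + 7 + 5 + 7 + 9 = 37
WM = 3280/37 = 88.6486

WM = 88.6486


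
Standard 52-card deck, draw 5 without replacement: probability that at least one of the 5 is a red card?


P(at least one) = 1 - P(none)
P(none) = (26/52) × (25/51) × (24/50) × (23/49) × (22/48) = 0.025310
P(at least one) = 1 - 0.025310 = 0.9747

P = 0.9747


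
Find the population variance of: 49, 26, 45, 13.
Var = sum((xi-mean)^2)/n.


Mean = 33.2500
Squared deviations: 248.0625, 52.5625, 138.0625, 410.0625
Sum = 848.7500
Variance = 848.7500/4 = 212.1875

Variance = 212.1875


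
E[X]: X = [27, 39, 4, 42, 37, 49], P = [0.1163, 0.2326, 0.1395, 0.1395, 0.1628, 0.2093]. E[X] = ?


E[X] = 27*0.1163 + 39*0.2326 + 4*0.1395 + 42*0.1395 + 37*0.1628 + 49*0.2093
= 3.1401 + 9.0714 + 0.5580 + 5.8590 + 6.0236 + 10.2557
= 34.9078

E[X] = 34.9078
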